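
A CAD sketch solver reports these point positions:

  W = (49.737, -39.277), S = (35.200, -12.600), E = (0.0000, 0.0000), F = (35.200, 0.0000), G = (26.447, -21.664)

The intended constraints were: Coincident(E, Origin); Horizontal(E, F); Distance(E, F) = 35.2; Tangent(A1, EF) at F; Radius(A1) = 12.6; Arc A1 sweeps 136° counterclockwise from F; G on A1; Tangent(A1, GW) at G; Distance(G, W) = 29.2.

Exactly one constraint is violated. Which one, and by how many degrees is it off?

Tangent(A1, GW) at G — off by 6.90°.

E = (0.00, 0.00) ✓; E.y = 0.00, F.y = 0.00 ✓; |EF| = 35.20 ✓; ∠(SF, FE) = 90.00° ✓; |SF| = 12.60 ✓; bearing(S→G) − bearing(S→F) = 136.0° ✓; |SG| = 12.60 ✓; ∠(SG, GW) = 83.10° ✗; |GW| = 29.20 ✓.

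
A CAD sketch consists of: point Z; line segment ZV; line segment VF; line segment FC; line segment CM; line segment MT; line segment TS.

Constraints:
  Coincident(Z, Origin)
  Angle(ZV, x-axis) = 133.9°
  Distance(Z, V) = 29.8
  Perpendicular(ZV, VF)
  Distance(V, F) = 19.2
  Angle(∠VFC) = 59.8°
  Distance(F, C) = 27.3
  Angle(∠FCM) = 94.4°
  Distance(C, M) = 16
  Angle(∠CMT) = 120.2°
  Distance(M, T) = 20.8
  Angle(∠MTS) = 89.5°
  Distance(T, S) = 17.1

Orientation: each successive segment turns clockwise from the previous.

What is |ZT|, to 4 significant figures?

35.51

∠FCM = 94.4° gives CM at -161.9° from the x-axis; with |CM| = 16.0, M = (-15.57, 3.292). ∠CMT = 120.2° gives MT at 138.3° from the x-axis; with |MT| = 20.8, T = (-31.10, 17.13). Then |ZT| = |T − Z| = 35.51.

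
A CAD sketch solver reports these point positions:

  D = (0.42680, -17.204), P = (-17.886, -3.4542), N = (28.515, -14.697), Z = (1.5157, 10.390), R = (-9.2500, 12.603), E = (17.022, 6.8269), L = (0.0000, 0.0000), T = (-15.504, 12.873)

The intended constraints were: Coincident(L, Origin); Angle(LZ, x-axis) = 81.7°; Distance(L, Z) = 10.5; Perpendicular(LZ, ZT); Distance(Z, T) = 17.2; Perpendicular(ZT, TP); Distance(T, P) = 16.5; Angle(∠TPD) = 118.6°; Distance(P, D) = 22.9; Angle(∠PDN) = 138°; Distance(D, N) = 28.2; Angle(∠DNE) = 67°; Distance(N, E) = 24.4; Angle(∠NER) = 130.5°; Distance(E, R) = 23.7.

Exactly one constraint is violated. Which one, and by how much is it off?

Distance(E, R) = 23.7 — off by 3.20.

L = (0.00, 0.00) ✓; LZ at 81.70° ✓; |LZ| = 10.50 ✓; ∠(LZ, ZT) = 90.00° ✓; |ZT| = 17.20 ✓; ∠(ZT, TP) = 90.00° ✓; |TP| = 16.50 ✓; ∠TPD = 118.6° ✓; |PD| = 22.90 ✓; ∠PDN = 138.0° ✓; |DN| = 28.20 ✓; ∠DNE = 67.00° ✓; |NE| = 24.40 ✓; ∠NER = 130.5° ✓; |ER| = 26.90 ✗.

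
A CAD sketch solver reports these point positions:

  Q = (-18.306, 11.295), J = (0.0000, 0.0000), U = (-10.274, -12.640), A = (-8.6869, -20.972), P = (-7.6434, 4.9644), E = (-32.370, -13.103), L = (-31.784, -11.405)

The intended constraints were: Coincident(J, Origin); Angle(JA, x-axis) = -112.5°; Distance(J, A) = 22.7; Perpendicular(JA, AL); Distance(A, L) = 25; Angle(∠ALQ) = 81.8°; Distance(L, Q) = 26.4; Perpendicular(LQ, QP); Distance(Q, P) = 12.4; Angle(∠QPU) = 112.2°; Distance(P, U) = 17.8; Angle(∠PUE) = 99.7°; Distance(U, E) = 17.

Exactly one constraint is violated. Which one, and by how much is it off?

Distance(U, E) = 17 — off by 5.10.

J = (0.00, 0.00) ✓; JA at -112.5° ✓; |JA| = 22.70 ✓; ∠(JA, AL) = 90.00° ✓; |AL| = 25.00 ✓; ∠ALQ = 81.80° ✓; |LQ| = 26.40 ✓; ∠(LQ, QP) = 90.00° ✓; |QP| = 12.40 ✓; ∠QPU = 112.2° ✓; |PU| = 17.80 ✓; ∠PUE = 99.70° ✓; |UE| = 22.10 ✗.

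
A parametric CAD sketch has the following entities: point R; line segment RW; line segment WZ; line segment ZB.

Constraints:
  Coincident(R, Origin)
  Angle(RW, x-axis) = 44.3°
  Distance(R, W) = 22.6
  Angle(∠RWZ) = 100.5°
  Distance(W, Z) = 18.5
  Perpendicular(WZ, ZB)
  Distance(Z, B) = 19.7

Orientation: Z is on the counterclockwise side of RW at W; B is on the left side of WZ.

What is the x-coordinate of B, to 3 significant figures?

-10.5

∠RWZ = 100.5°, so WZ runs at 44.3° + (180° − 100.5°) = 124° from the x-axis; with |WZ| = 18.5, Z = W + 18.5·(cos 124°, sin 124°) = (5.88, 31.2). WZ ⟂ ZB; with |ZB| = 19.7 on the left of WZ, B = Z + 19.7·(-0.831, -0.556) = (-10.5, 20.2). So B.x = -10.5.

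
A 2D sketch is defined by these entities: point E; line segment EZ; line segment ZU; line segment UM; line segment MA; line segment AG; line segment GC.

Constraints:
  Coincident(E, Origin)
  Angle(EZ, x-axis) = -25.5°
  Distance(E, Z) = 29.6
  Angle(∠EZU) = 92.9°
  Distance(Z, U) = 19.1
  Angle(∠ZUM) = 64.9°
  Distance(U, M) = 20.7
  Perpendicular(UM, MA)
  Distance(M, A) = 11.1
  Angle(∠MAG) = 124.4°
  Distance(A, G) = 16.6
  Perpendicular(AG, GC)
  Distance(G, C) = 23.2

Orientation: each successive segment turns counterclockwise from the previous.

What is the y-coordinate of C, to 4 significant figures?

2.373

∠MAG = 124.4° gives AG at -37.70° from the x-axis; with |AG| = 16.6, G = (27.63, -15.98). AG ⟂ GC, so GC runs at 52.30°; with |GC| = 23.2, C = (41.82, 2.373). So C.y = 2.373.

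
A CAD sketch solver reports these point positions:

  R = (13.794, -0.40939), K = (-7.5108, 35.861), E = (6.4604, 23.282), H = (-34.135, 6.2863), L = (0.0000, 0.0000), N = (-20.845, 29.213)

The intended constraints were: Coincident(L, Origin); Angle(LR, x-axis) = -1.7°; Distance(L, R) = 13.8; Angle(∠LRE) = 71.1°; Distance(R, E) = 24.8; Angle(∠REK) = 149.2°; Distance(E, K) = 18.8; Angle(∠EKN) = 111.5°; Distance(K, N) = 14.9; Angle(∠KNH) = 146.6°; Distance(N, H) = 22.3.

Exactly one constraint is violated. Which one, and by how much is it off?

Distance(N, H) = 22.3 — off by 4.20.

L = (0.00, 0.00) ✓; LR at -1.700° ✓; |LR| = 13.80 ✓; ∠LRE = 71.10° ✓; |RE| = 24.80 ✓; ∠REK = 149.2° ✓; |EK| = 18.80 ✓; ∠EKN = 111.5° ✓; |KN| = 14.90 ✓; ∠KNH = 146.6° ✓; |NH| = 26.50 ✗.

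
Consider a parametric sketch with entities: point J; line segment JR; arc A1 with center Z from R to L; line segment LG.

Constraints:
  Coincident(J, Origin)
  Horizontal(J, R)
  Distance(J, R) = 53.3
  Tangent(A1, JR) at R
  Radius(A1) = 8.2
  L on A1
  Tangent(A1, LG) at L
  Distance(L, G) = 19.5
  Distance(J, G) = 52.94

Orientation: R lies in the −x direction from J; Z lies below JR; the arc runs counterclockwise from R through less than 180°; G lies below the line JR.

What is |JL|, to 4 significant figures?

60.69

Checks: |ZL| = 8.200 ✓; ∠(ZL, LG) = 90.00° ✓; |LG| = 19.50 ✓; |JG| = 52.94 ✓.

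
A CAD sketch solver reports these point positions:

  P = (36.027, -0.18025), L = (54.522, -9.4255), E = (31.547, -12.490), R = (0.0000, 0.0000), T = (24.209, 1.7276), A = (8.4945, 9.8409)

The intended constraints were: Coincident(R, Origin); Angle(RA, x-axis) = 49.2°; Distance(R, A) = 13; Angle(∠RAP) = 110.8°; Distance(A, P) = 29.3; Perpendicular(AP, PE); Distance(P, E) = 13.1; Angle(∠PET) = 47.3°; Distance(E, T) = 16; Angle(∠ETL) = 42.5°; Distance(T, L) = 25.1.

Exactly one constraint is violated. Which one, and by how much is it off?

Distance(T, L) = 25.1 — off by 7.20.

R = (0.00, 0.00) ✓; RA at 49.20° ✓; |RA| = 13.00 ✓; ∠RAP = 110.8° ✓; |AP| = 29.30 ✓; ∠(AP, PE) = 90.00° ✓; |PE| = 13.10 ✓; ∠PET = 47.30° ✓; |ET| = 16.00 ✓; ∠ETL = 42.50° ✓; |TL| = 32.30 ✗.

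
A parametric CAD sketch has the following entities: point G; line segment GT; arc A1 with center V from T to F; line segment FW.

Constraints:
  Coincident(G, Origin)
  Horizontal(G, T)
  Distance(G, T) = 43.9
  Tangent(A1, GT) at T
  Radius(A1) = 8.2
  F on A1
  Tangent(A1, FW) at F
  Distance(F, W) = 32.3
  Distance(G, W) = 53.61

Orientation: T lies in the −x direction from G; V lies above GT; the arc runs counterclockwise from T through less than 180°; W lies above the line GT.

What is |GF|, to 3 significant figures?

36.6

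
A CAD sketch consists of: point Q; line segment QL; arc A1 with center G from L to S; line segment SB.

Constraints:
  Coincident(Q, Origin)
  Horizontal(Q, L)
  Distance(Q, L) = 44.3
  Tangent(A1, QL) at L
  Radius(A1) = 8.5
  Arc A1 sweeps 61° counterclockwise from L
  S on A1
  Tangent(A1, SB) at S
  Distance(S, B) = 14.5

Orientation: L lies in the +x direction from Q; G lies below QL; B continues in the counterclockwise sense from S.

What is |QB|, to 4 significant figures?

34.37

Q is at the origin; QL is horizontal with |QL| = 44.3 and L on the +x side, so L = (44.30, 0.000). The tangent condition forces GL to be normal to QL, so G = L + (0, -8.5) = (44.30, -8.500). On A1, L sits at bearing 90° from G; a 61° counterclockwise sweep puts S at bearing 151°, so S = G + 8.5·(cos 151°, sin 151°) = (36.87, -4.379). Since A1 is tangent to SB there, GS ⟂ SB, so SB runs along (−sin 151°, cos 151°); with |SB| = 14.5, B = (29.84, -17.06). Then |QB| = |B − Q| = 34.37.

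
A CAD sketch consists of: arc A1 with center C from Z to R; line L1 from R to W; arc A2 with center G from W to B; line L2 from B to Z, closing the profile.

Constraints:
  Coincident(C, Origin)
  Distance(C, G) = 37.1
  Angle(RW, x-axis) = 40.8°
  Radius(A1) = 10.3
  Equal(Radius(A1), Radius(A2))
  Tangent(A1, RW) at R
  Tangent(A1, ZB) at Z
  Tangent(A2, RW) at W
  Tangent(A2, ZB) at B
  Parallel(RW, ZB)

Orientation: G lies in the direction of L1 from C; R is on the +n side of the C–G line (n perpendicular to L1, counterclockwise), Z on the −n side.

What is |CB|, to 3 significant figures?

38.5

Tangency of A1 to both parallel lines with radius 10.3 puts R and Z at C ± 10.3·n: R = (-6.73, 7.80), Z = (6.73, -7.80). Equal radii place W and B the same way about G: W = G + 10.3·n = (21.4, 32.0), B = G − 10.3·n = (34.8, 16.4). Then |CB| = |B − C| = 38.5.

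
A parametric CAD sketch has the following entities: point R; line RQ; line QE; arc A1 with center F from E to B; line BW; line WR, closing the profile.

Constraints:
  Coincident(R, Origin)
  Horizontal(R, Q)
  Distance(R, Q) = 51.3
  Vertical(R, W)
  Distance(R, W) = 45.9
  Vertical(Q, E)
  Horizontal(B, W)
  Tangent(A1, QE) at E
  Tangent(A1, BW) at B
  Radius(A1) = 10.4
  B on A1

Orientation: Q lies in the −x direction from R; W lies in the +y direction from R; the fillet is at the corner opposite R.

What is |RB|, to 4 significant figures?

61.48

R is at the origin; R and Q share the same y with |RQ| = 51.3 and Q on the −x side, so Q = (-51.30, 0.000). R and W share the same x with |RW| = 45.9 and W on the +y side, so W = (0.000, 45.90). The virtual corner opposite R is at (-51.30, 45.90). The tangent condition forces FE to be normal to QE and A1 meets BW tangentially, so FB is at right angles to BW, with radius 10.4, so the center F sits 10.4 in from both sides at F = (-40.90, 35.50). That places the tangent points at E = (-51.30, 35.50) on QE and B = (-40.90, 45.90) on BW. Then |RB| = |B − R| = 61.48.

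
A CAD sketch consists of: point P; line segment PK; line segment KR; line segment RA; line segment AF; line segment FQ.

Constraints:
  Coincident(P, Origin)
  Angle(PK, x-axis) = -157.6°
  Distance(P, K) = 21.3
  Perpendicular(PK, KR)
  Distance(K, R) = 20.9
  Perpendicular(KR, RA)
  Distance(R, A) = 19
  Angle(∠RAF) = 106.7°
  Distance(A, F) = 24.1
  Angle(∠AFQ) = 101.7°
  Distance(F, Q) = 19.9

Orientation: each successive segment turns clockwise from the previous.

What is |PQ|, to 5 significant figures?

17.366

P is at the origin; PK runs at -157.6° with length 21.3, so K = (-19.693, -8.1168). PK ⟂ KR, so KR runs at 112.40°; with |KR| = 20.9, R = (-27.657, 11.206). KR is perpendicular to RA, so RA runs at 22.400°; with |RA| = 19.0, A = (-10.091, 18.447). ∠RAF = 106.7° gives AF at -50.900° from the x-axis; with |AF| = 24.1, F = (5.1085, -0.25617). ∠AFQ = 101.7° gives FQ at -129.20° from the x-axis; with |FQ| = 19.9, Q = (-7.4689, -15.678). Then |PQ| = |Q − P| = 17.366.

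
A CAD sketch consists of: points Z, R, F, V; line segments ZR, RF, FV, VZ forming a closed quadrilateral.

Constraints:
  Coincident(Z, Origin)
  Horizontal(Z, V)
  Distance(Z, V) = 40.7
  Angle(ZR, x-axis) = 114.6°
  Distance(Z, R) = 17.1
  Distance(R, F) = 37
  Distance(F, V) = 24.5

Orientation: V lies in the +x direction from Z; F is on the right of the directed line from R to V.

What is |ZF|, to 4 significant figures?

21.69

Z is at the origin; ZV is horizontal with |ZV| = 40.7 and V in +x, so V = (40.7, 0). ZR runs at 114.6° with |ZR| = 17.1, so R = (-7.118, 15.55). F is determined by |RF| = 37.0 and |FV| = 24.5 together: it lies at the intersection of circle(R, 37.0) and circle(V, 24.5). With |RV| = 50.28, the foot of the radical line on RV is 32.79 from R and the perpendicular offset is √(37.0² − 32.79²) = 17.15. Taking the right-of-RV solution: F = (18.76, -10.90).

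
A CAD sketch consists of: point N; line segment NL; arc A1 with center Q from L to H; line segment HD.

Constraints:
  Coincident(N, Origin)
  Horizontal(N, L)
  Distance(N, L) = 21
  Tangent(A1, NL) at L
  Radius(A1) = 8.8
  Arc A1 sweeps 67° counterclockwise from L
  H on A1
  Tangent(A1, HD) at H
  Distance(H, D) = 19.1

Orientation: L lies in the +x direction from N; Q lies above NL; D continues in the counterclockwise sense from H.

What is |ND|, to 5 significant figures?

43.166

On A1, L sits at bearing -90° from Q; a 67° counterclockwise sweep puts H at bearing -23°, so H = Q + 8.8·(cos -23°, sin -23°) = (29.100, 5.3616). Tangency of A1 to HD means the radius QH is perpendicular to HD, so HD runs along (−sin -23°, cos -23°); with |HD| = 19.1, D = (36.563, 22.943). Then |ND| = |D − N| = 43.166.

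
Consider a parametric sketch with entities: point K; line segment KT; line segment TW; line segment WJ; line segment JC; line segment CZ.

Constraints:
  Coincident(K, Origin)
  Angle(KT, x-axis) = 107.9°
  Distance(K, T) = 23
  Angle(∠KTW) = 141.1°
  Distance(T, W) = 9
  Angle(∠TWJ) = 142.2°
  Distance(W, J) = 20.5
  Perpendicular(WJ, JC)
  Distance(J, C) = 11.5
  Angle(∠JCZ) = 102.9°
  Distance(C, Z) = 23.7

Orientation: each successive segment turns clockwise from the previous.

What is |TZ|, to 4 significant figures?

12.14

WJ ⟂ JC, so JC runs at -58.80°; with |JC| = 11.5, C = (19.65, 31.07). ∠JCZ = 102.9° gives CZ at -135.9° from the x-axis; with |CZ| = 23.7, Z = (2.629, 14.58). Then |TZ| = |Z − T| = 12.14.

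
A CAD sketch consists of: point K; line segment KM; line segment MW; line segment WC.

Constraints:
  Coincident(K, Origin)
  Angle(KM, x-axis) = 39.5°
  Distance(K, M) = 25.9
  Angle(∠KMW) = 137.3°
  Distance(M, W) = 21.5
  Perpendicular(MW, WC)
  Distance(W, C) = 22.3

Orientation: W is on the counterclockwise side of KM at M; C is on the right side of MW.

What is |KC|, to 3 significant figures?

56.9

∠KMW = 137.3°, so MW runs at 39.5° + (180° − 137.3°) = 82.2° from the x-axis; with |MW| = 21.5, W = M + 21.5·(cos 82.2°, sin 82.2°) = (22.9, 37.8). MW is perpendicular to WC; with |WC| = 22.3 on the right of MW, C = W + 22.3·(0.991, -0.136) = (45.0, 34.7). Then |KC| = |C − K| = 56.9.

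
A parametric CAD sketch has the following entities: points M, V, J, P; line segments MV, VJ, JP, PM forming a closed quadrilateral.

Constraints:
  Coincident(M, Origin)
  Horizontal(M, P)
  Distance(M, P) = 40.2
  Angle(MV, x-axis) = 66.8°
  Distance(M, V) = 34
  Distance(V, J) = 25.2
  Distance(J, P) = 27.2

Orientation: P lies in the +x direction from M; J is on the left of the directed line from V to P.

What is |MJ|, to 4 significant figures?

46.90

M is at the origin; MP is horizontal with |MP| = 40.2 and P in +x, so P = (40.2, 0). MV runs at 66.8° with |MV| = 34.0, so V = (13.39, 31.25). J is determined by |VJ| = 25.2 and |JP| = 27.2 together: it lies at the intersection of circle(V, 25.2) and circle(P, 27.2). With |VP| = 41.17, the foot of the radical line on VP is 19.31 from V and the perpendicular offset is √(25.2² − 19.31²) = 16.19. Taking the left-of-VP solution: J = (38.25, 27.13).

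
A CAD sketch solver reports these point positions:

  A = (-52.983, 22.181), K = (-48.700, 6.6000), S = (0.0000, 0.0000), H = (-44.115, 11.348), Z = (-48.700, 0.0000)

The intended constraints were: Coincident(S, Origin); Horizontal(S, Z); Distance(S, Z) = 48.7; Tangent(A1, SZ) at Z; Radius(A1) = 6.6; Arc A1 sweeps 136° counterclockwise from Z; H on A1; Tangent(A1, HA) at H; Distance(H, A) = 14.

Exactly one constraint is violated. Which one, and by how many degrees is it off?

Tangent(A1, HA) at H — off by 6.70°.

S = (0.00, 0.00) ✓; S.y = 0.00, Z.y = 0.00 ✓; |SZ| = 48.70 ✓; ∠(KZ, ZS) = 90.00° ✓; |KZ| = 6.600 ✓; bearing(K→H) − bearing(K→Z) = 136.0° ✓; |KH| = 6.600 ✓; ∠(KH, HA) = 96.70° ✗; |HA| = 14.00 ✓.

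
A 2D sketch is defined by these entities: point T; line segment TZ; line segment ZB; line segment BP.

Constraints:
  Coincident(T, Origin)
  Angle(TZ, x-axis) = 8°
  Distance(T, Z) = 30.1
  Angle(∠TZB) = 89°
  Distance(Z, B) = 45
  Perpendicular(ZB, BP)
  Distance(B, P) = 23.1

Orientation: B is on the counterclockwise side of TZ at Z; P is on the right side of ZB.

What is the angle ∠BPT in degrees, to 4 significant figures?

39.90°

T is at the origin; TZ runs at 8.0° with length 30.1, so Z = 30.1·(cos 8.0°, sin 8.0°) = (29.81, 4.189). ∠TZB = 89.0°, so ZB runs at 8.0° + (180° − 89.0°) = 99.00° from the x-axis; with |ZB| = 45.0, B = Z + 45.0·(cos 99.00°, sin 99.00°) = (22.77, 48.64). ZB ⟂ BP; with |BP| = 23.1 on the right of ZB, P = B + 23.1·(0.9877, 0.1564) = (45.58, 52.25). Then cos ∠BPT = PB·PT / (|PB||PT|), giving 39.90°.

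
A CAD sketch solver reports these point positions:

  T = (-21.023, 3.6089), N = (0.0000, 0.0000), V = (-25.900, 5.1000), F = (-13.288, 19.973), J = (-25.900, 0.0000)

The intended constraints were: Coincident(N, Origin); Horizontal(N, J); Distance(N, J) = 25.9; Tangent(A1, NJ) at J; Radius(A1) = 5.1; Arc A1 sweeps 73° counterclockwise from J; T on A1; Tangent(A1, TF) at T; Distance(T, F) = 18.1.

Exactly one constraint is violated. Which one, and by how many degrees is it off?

Tangent(A1, TF) at T — off by 8.30°.

N = (0.00, 0.00) ✓; N.y = 0.00, J.y = 0.00 ✓; |NJ| = 25.90 ✓; ∠(VJ, JN) = 90.00° ✓; |VJ| = 5.100 ✓; bearing(V→T) − bearing(V→J) = 73.00° ✓; |VT| = 5.100 ✓; ∠(VT, TF) = 98.30° ✗; |TF| = 18.10 ✓.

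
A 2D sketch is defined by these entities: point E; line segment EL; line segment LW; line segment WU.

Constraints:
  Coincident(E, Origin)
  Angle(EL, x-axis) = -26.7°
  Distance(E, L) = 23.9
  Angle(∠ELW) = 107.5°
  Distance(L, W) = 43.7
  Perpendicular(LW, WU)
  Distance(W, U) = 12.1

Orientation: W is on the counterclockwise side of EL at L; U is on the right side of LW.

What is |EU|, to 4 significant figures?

61.70

E is at the origin; EL runs at -26.7° with length 23.9, so L = 23.9·(cos -26.7°, sin -26.7°) = (21.35, -10.74). ∠ELW = 107.5°, so LW runs at -26.7° + (180° − 107.5°) = 45.80° from the x-axis; with |LW| = 43.7, W = L + 43.7·(cos 45.80°, sin 45.80°) = (51.82, 20.59). The perpendicularity gives WU at right angles to LW; with |WU| = 12.1 on the right of LW, U = W + 12.1·(0.7169, -0.6972) = (60.49, 12.15). Then |EU| = |U − E| = 61.70.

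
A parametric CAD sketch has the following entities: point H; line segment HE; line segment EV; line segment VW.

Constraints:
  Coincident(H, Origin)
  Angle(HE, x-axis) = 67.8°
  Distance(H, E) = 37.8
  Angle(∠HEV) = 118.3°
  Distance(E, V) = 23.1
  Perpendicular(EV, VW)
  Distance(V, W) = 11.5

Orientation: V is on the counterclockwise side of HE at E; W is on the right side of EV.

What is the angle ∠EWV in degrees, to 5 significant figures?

63.534°

∠HEV = 118.3°, so EV runs at 67.8° + (180° − 118.3°) = 129.50° from the x-axis; with |EV| = 23.1, V = E + 23.1·(cos 129.50°, sin 129.50°) = (-0.41103, 52.822). EV is perpendicular to VW; with |VW| = 11.5 on the right of EV, W = V + 11.5·(0.77162, 0.63608) = (8.4627, 60.137). Then cos ∠EWV = WE·WV / (|WE||WV|), giving 63.534°.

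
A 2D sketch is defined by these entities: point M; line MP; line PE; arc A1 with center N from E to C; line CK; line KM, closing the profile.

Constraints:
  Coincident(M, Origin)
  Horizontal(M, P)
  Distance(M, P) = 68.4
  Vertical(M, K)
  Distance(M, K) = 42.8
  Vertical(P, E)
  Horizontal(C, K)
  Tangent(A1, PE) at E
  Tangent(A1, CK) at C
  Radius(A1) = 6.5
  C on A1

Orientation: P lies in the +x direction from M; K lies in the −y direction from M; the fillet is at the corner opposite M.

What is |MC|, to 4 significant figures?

75.26

The virtual corner opposite M is at (68.40, -42.80). Tangency of A1 to PE means the radius NE is perpendicular to PE and A1 meets CK tangentially, so NC is at right angles to CK, with radius 6.5, so the center N sits 6.5 in from both sides at N = (61.90, -36.30). That places the tangent points at E = (68.40, -36.30) on PE and C = (61.90, -42.80) on CK. Then |MC| = |C − M| = 75.26.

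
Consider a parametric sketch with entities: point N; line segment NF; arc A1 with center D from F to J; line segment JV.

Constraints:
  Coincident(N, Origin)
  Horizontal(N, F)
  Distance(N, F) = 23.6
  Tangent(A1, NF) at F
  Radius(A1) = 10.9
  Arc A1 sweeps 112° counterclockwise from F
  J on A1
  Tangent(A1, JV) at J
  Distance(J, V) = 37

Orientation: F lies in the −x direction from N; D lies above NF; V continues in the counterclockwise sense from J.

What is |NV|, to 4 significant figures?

56.37

On A1, F sits at bearing -90° from D; a 112° counterclockwise sweep puts J at bearing 22°, so J = D + 10.9·(cos 22°, sin 22°) = (-13.49, 14.98). The tangent condition forces DJ to be normal to JV, so JV runs along (−sin 22°, cos 22°); with |JV| = 37.0, V = (-27.35, 49.29). Then |NV| = |V − N| = 56.37.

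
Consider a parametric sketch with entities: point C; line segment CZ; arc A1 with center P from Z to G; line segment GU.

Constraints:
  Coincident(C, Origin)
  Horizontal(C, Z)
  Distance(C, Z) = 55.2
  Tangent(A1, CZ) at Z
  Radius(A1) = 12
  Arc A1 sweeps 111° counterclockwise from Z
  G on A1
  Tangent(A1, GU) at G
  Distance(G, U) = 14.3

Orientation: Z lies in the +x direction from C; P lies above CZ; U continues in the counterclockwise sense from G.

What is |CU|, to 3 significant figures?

68.1

On A1, Z sits at bearing -90° from P; a 111° counterclockwise sweep puts G at bearing 21°, so G = P + 12.0·(cos 21°, sin 21°) = (66.4, 16.3). Since A1 is tangent to GU there, PG ⟂ GU, so GU runs along (−sin 21°, cos 21°); with |GU| = 14.3, U = (61.3, 29.7). Then |CU| = |U − C| = 68.1.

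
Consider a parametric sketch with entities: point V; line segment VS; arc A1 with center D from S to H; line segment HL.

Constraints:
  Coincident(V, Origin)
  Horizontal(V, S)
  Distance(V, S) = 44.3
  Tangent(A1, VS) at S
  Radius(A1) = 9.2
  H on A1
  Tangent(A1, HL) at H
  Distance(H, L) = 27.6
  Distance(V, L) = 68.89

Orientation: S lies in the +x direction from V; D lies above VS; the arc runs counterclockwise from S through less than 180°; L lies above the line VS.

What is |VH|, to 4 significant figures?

53.65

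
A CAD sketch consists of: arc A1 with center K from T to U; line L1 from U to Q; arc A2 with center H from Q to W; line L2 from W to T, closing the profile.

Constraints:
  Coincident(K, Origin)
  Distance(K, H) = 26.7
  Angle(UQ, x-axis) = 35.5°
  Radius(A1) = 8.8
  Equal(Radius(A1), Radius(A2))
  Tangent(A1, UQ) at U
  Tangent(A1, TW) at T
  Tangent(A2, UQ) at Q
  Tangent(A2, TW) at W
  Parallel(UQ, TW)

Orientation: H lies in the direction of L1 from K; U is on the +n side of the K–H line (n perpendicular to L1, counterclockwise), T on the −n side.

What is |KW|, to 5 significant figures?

28.113

The slot axis is L1's direction at 35.5°, so u = (cos 35.5°, sin 35.5°) = (0.81412, 0.58070) and n = (−sin 35.5°, cos 35.5°) = (-0.58070, 0.81412). K is at the origin and H lies 26.7 along u from K, so H = 26.7·u = (21.737, 15.505). Tangency of A1 to both parallel lines with radius 8.8 puts U and T at K ± 8.8·n: U = (-5.1102, 7.1642), T = (5.1102, -7.1642). Equal radii place Q and W the same way about H: Q = H + 8.8·n = (16.627, 22.669), W = H − 8.8·n = (26.847, 8.3406). Then |KW| = |W − K| = 28.113.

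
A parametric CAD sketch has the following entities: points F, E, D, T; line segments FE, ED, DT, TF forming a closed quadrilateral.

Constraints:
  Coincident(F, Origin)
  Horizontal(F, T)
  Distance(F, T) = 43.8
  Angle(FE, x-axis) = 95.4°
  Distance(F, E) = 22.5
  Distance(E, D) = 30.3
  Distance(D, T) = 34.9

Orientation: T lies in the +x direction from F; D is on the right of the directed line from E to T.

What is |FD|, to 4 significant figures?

10.93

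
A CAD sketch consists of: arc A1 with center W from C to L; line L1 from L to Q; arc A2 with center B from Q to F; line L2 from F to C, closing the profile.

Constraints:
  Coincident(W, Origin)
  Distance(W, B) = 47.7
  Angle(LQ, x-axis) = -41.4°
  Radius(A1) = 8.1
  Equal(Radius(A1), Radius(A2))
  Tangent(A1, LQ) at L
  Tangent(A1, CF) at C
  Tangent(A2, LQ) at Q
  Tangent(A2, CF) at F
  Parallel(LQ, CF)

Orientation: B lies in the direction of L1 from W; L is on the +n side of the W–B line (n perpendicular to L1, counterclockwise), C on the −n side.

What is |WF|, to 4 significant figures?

48.38

Tangency of A1 to both parallel lines with radius 8.1 puts L and C at W ± 8.1·n: L = (5.357, 6.076), C = (-5.357, -6.076). Equal radii place Q and F the same way about B: Q = B + 8.1·n = (41.14, -25.47), F = B − 8.1·n = (30.42, -37.62). Then |WF| = |F − W| = 48.38.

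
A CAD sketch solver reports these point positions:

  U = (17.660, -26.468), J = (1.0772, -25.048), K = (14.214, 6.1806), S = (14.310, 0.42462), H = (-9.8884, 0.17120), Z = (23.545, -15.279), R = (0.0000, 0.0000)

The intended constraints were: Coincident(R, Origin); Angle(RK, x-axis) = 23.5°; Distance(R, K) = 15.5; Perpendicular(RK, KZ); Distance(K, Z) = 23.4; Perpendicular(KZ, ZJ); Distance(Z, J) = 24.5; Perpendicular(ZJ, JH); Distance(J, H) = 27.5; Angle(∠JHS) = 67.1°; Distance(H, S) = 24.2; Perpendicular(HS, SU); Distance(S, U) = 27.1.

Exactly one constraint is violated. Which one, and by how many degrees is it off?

Perpendicular(HS, SU) — off by 6.50°.

R = (0.00, 0.00) ✓; RK at 23.50° ✓; |RK| = 15.50 ✓; ∠(RK, KZ) = 90.00° ✓; |KZ| = 23.40 ✓; ∠(KZ, ZJ) = 90.00° ✓; |ZJ| = 24.50 ✓; ∠(ZJ, JH) = 90.00° ✓; |JH| = 27.50 ✓; ∠JHS = 67.10° ✓; |HS| = 24.20 ✓; ∠(HS, SU) = 83.50° ✗; |SU| = 27.10 ✓.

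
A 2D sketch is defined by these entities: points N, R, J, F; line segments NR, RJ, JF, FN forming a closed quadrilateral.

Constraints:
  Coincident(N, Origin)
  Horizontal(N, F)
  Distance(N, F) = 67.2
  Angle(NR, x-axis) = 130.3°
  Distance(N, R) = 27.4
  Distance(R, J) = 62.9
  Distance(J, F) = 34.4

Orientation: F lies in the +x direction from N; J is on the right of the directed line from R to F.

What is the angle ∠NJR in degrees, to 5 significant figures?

12.430°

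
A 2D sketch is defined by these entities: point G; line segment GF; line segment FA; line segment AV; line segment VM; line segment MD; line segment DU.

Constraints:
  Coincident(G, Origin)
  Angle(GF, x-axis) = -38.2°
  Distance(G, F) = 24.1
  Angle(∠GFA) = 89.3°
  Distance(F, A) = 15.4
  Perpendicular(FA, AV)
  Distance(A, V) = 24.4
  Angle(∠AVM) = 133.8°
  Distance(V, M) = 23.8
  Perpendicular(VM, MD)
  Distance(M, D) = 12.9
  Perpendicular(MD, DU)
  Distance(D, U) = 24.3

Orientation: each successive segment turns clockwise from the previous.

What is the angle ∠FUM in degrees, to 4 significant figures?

136.9°

The perpendicularity gives MD at right angles to VM, so MD runs at 4.900°; with |MD| = 12.9, D = (1.099, 13.25). The perpendicularity gives DU at right angles to MD, so DU runs at -85.10°; with |DU| = 24.3, U = (3.175, -10.96). Then cos ∠FUM = UF·UM / (|UF||UM|), giving 136.9°.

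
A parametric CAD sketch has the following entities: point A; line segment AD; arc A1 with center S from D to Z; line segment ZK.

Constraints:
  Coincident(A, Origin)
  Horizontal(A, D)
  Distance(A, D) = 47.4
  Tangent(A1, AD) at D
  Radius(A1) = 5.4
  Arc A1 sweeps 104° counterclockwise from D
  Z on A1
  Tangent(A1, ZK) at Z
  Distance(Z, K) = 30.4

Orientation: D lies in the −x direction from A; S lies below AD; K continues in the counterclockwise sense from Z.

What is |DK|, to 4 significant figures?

36.27

A is at the origin; AD is horizontal with |AD| = 47.4 and D on the −x side, so D = (-47.40, 0.000). A1 meets AD tangentially, so SD is at right angles to AD, so S = D + (0, -5.4) = (-47.40, -5.400). On A1, D sits at bearing 90° from S; a 104° counterclockwise sweep puts Z at bearing 194°, so Z = S + 5.4·(cos 194°, sin 194°) = (-52.64, -6.706). A1 meets ZK tangentially, so SZ is at right angles to ZK, so ZK runs along (−sin 194°, cos 194°); with |ZK| = 30.4, K = (-45.29, -36.20). Then |DK| = |K − D| = 36.27.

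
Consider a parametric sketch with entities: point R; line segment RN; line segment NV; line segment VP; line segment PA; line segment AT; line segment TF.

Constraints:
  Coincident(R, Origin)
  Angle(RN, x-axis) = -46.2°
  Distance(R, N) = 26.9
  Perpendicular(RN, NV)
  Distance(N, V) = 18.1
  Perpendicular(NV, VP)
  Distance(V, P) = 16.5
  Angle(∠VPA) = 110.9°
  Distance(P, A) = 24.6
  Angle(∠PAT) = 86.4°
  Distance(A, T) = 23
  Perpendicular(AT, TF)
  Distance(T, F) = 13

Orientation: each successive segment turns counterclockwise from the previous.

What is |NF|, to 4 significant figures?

0.8828

R is at the origin; RN runs at -46.2° with length 26.9, so N = (18.62, -19.42). RN is perpendicular to NV, so NV runs at 43.80°; with |NV| = 18.1, V = (31.68, -6.888). NV is perpendicular to VP, so VP runs at 133.8°; with |VP| = 16.5, P = (20.26, 5.021). ∠VPA = 110.9° gives PA at -157.1° from the x-axis; with |PA| = 24.6, A = (-2.399, -4.551). ∠PAT = 86.4° gives AT at -63.50° from the x-axis; with |AT| = 23.0, T = (7.864, -25.13). AT ⟂ TF, so TF runs at 26.50°; with |TF| = 13.0, F = (19.50, -19.33). Then |NF| = |F − N| = 0.8828.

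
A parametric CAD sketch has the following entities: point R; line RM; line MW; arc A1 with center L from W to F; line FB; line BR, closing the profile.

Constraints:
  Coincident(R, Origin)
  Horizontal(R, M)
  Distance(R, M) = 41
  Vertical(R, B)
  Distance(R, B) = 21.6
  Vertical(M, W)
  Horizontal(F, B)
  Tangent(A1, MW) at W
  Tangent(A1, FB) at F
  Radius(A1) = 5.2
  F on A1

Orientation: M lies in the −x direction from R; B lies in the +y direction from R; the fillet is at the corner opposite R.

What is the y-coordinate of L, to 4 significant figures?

16.40

R is at the origin; RM is horizontal with |RM| = 41.0 and M on the −x side, so M = (-41.00, 0.000). RB is vertical with |RB| = 21.6 and B on the +y side, so B = (0.000, 21.60). The virtual corner opposite R is at (-41.00, 21.60). The tangent condition forces LW to be normal to MW and since A1 is tangent to FB there, LF ⟂ FB, with radius 5.2, so the center L sits 5.2 in from both sides at L = (-35.80, 16.40). So L.y = 16.40.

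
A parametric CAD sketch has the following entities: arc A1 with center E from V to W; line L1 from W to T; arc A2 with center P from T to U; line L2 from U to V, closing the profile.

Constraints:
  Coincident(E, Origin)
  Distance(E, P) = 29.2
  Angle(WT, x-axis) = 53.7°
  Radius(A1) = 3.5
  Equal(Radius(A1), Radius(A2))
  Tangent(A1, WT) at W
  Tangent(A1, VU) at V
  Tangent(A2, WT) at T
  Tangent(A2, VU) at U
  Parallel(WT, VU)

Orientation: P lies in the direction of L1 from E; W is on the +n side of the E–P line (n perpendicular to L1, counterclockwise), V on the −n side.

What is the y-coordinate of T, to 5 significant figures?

25.605

The slot axis is L1's direction at 53.7°, so u = (cos 53.7°, sin 53.7°) = (0.59201, 0.80593) and n = (−sin 53.7°, cos 53.7°) = (-0.80593, 0.59201). E is at the origin and P lies 29.2 along u from E, so P = 29.2·u = (17.287, 23.533). Tangency of A1 to both parallel lines with radius 3.5 puts W and V at E ± 3.5·n: W = (-2.8207, 2.0720), V = (2.8207, -2.0720). Equal radii place T and U the same way about P: T = P + 3.5·n = (14.466, 25.605), U = P − 3.5·n = (20.108, 21.461). So T.y = 25.605.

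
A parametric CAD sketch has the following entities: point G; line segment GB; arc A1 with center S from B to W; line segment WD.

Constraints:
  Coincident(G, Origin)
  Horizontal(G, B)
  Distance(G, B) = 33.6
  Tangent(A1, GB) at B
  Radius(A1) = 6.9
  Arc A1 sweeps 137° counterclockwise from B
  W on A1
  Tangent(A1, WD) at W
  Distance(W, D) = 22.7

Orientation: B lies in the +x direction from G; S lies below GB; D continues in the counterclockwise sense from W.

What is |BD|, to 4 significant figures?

29.90

G is at the origin; GB is horizontal with |GB| = 33.6 and B on the +x side, so B = (33.60, 0.000). The tangent condition forces SB to be normal to GB, so S = B + (0, -6.9) = (33.60, -6.900). On A1, B sits at bearing 90° from S; a 137° counterclockwise sweep puts W at bearing 227°, so W = S + 6.9·(cos 227°, sin 227°) = (28.89, -11.95). Since A1 is tangent to WD there, SW ⟂ WD, so WD runs along (−sin 227°, cos 227°); with |WD| = 22.7, D = (45.50, -27.43). Then |BD| = |D − B| = 29.90.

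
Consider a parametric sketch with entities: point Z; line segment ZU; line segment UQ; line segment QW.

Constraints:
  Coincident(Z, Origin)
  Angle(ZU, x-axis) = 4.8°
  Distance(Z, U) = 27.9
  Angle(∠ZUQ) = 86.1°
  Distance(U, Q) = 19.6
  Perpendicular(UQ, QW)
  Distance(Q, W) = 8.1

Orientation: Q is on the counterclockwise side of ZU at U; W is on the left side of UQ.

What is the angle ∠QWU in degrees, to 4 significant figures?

67.55°

Z is at the origin; ZU runs at 4.8° with length 27.9, so U = 27.9·(cos 4.8°, sin 4.8°) = (27.80, 2.335). ∠ZUQ = 86.1°, so UQ runs at 4.8° + (180° − 86.1°) = 98.70° from the x-axis; with |UQ| = 19.6, Q = U + 19.6·(cos 98.70°, sin 98.70°) = (24.84, 21.71). UQ is perpendicular to QW; with |QW| = 8.1 on the left of UQ, W = Q + 8.1·(-0.9885, -0.1513) = (16.83, 20.48). Then cos ∠QWU = WQ·WU / (|WQ||WU|), giving 67.55°.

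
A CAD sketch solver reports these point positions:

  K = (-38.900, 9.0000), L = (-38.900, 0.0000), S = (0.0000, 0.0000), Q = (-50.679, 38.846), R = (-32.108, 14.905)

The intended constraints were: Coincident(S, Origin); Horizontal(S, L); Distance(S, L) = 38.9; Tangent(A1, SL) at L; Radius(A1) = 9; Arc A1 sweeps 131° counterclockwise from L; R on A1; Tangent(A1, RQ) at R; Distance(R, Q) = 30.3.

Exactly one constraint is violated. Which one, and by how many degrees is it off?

Tangent(A1, RQ) at R — off by 3.20°.

S = (0.00, 0.00) ✓; S.y = 0.00, L.y = 0.00 ✓; |SL| = 38.90 ✓; ∠(KL, LS) = 90.00° ✓; |KL| = 9.000 ✓; bearing(K→R) − bearing(K→L) = 131.0° ✓; |KR| = 9.000 ✓; ∠(KR, RQ) = 93.20° ✗; |RQ| = 30.30 ✓.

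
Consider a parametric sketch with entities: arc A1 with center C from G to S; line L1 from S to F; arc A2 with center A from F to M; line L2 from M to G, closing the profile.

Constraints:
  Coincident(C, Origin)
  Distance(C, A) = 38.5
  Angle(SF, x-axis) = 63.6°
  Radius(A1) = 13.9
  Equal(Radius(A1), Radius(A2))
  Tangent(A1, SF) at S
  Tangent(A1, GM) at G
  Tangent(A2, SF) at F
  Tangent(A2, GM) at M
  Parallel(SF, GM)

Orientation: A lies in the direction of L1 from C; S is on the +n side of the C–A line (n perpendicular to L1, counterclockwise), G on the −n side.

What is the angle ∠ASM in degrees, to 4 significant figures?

15.98°

The slot axis is L1's direction at 63.6°, so u = (cos 63.6°, sin 63.6°) = (0.4446, 0.8957) and n = (−sin 63.6°, cos 63.6°) = (-0.8957, 0.4446). C is at the origin and A lies 38.5 along u from C, so A = 38.5·u = (17.12, 34.48). Tangency of A1 to both parallel lines with radius 13.9 puts S and G at C ± 13.9·n: S = (-12.45, 6.180), G = (12.45, -6.180). Equal radii place F and M the same way about A: F = A + 13.9·n = (4.668, 40.67), M = A − 13.9·n = (29.57, 28.30). Then cos ∠ASM = SA·SM / (|SA||SM|), giving 15.98°.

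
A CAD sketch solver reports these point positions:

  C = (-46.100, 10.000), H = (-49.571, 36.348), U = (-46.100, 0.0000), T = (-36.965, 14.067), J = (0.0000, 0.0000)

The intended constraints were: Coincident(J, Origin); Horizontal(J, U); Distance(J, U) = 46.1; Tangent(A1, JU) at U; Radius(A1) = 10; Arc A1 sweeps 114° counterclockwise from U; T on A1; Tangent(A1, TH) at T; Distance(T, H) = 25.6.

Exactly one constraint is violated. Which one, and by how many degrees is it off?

Tangent(A1, TH) at T — off by 5.50°.

J = (0.00, 0.00) ✓; J.y = 0.00, U.y = 0.00 ✓; |JU| = 46.10 ✓; ∠(CU, UJ) = 90.00° ✓; |CU| = 10.00 ✓; bearing(C→T) − bearing(C→U) = 114.0° ✓; |CT| = 9.999 ✓; ∠(CT, TH) = 84.50° ✗; |TH| = 25.60 ✓.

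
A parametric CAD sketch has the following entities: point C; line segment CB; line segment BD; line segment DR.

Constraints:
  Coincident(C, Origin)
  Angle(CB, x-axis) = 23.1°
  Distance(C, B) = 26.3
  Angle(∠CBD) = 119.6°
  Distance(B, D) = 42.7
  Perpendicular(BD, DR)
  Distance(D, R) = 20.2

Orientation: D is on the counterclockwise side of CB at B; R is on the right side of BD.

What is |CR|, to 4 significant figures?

70.40

C is at the origin; CB runs at 23.1° with length 26.3, so B = 26.3·(cos 23.1°, sin 23.1°) = (24.19, 10.32). ∠CBD = 119.6°, so BD runs at 23.1° + (180° − 119.6°) = 83.50° from the x-axis; with |BD| = 42.7, D = B + 42.7·(cos 83.50°, sin 83.50°) = (29.03, 52.74). BD ⟂ DR; with |DR| = 20.2 on the right of BD, R = D + 20.2·(0.9936, -0.1132) = (49.10, 50.46). Then |CR| = |R − C| = 70.40.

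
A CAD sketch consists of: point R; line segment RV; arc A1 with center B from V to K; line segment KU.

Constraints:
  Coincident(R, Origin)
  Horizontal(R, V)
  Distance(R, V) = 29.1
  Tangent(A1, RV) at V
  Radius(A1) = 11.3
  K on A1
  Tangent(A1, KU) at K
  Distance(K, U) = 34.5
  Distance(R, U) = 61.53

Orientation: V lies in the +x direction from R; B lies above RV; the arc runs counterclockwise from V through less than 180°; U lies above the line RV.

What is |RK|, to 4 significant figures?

41.85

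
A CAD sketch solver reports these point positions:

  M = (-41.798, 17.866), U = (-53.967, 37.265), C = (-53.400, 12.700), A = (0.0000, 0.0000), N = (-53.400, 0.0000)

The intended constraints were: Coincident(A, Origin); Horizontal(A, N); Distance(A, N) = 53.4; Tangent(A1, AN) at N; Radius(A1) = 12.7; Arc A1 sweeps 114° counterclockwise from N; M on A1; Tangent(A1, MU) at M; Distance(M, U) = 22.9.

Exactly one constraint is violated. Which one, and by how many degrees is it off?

Tangent(A1, MU) at M — off by 8.10°.

A = (0.00, 0.00) ✓; A.y = 0.00, N.y = 0.00 ✓; |AN| = 53.40 ✓; ∠(CN, NA) = 90.00° ✓; |CN| = 12.70 ✓; bearing(C→M) − bearing(C→N) = 114.0° ✓; |CM| = 12.70 ✓; ∠(CM, MU) = 81.90° ✗; |MU| = 22.90 ✓.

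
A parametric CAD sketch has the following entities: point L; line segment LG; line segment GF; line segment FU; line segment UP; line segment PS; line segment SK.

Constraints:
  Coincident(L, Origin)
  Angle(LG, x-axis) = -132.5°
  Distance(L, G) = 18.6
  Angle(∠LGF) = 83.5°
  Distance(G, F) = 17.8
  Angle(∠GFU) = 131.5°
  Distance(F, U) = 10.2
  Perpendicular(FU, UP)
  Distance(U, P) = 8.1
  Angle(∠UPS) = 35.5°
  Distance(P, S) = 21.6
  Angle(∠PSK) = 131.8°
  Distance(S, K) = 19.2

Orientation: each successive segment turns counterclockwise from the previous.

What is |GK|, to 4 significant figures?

43.74

∠UPS = 35.5° gives PS at -113.0° from the x-axis; with |PS| = 21.6, S = (1.600, -33.94). ∠PSK = 131.8° gives SK at -64.80° from the x-axis; with |SK| = 19.2, K = (9.775, -51.32). Then |GK| = |K − G| = 43.74.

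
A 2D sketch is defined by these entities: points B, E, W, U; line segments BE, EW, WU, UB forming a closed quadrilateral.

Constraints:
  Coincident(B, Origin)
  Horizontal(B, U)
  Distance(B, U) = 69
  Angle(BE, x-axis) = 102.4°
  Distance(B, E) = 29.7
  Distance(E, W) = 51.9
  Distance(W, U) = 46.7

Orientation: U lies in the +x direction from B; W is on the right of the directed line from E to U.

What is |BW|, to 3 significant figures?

27.4

Checks: |EW| = 51.90 ✓; |WU| = 46.70 ✓.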